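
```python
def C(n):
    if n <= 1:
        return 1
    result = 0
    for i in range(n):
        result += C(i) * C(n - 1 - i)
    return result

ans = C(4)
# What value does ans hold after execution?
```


C(4)
= sum of C(i) * C(4-1-i) for i in 0..3
First compute sub-values bottom-up:
  C(0) = 1, C(1) = 1
  C(2) = 1*1 + 1*1 = 2
  C(3) = 1*2 + 1*1 + 2*1 = 5
Now C(4):
  C(0)*C(3) = 1*5 = 5
  C(1)*C(2) = 1*2 = 2
  C(2)*C(1) = 2*1 = 2
  C(3)*C(0) = 5*1 = 5
= 5 + 2 + 2 + 5
= 14


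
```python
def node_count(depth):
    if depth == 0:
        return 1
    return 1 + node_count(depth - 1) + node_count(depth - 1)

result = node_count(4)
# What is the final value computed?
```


node_count(4)
= 1 + node_count(3) + node_count(3)
= 1 + 2 * node_count(3)
node_count(k) = 2^(k+1) - 1
node_count(0) = 1
node_count(1) = 3
node_count(2) = 7
node_count(3) = 15
node_count(4) = 31
node_count(4) = 2^5 - 1 = 31


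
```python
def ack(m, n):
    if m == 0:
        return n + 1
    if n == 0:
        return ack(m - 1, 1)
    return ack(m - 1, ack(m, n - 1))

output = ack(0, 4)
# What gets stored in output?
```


ack(0, 4)
m == 0: return 4 + 1 = 5
= 5


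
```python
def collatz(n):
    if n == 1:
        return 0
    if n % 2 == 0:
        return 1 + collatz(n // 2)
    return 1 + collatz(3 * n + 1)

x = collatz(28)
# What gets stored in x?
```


collatz(28)
28 is even -> collatz(14)
14 is even -> collatz(7)
7 is odd -> 3*7+1 = 22 -> collatz(22)
22 is even -> collatz(11)
11 is odd -> 3*11+1 = 34 -> collatz(34)
34 is even -> collatz(17)
17 is odd -> 3*17+1 = 52 -> collatz(52)
52 is even -> collatz(26)
26 is even -> collatz(13)
13 is odd -> 3*13+1 = 40 -> collatz(40)
40 is even -> collatz(20)
20 is even -> collatz(10)
10 is even -> collatz(5)
5 is odd -> 3*5+1 = 16 -> collatz(16)
16 is even -> collatz(8)
8 is even -> collatz(4)
4 is even -> collatz(2)
2 is even -> collatz(1)
Reached 1 after 18 steps
= 18


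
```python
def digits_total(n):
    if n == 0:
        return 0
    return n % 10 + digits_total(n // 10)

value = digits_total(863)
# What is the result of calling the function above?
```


digits_total(863)
= 3 + digits_total(86)
= 3 + 6 + digits_total(8)
= 3 + 6 + 8 + digits_total(0)
= 3 + 6 + 8 + 0
= 17


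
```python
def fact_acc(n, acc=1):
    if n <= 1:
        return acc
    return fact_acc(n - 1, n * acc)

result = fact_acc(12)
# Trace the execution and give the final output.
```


fact_acc(12, 1)
= fact_acc(11, 12 * 1) = fact_acc(11, 12)
= fact_acc(10, 11 * 12) = fact_acc(10, 132)
= fact_acc(9, 10 * 132) = fact_acc(9, 1320)
= fact_acc(8, 9 * 1320) = fact_acc(8, 11880)
= fact_acc(7, 8 * 11880) = fact_acc(7, 95040)
= fact_acc(6, 7 * 95040) = fact_acc(6, 665280)
= fact_acc(5, 6 * 665280) = fact_acc(5, 3991680)
= fact_acc(4, 5 * 3991680) = fact_acc(4, 19958400)
= fact_acc(3, 4 * 19958400) = fact_acc(3, 79833600)
= fact_acc(2, 3 * 79833600) = fact_acc(2, 239500800)
= fact_acc(1, 2 * 239500800) = fact_acc(1, 479001600)
n <= 1, return acc = 479001600


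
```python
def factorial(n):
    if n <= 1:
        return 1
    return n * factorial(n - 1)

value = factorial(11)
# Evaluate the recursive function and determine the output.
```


factorial(11)
= 11 * factorial(10)
= 11 * 10 * factorial(9)
= 11 * 10 * 9 * factorial(8)
= 11 * 10 * 9 * 8 * factorial(7)
= 11 * 10 * 9 * 8 * 7 * factorial(6)
= 11 * 10 * 9 * 8 * 7 * 6 * factorial(5)
= 11 * 10 * 9 * 8 * 7 * 6 * 5 * factorial(4)
= 11 * 10 * 9 * 8 * 7 * 6 * 5 * 4 * factorial(3)
= 11 * 10 * 9 * 8 * 7 * 6 * 5 * 4 * 3 * factorial(2)
= 11 * 10 * 9 * 8 * 7 * 6 * 5 * 4 * 3 * 2 * factorial(1)
= 11 * 10 * 9 * 8 * 7 * 6 * 5 * 4 * 3 * 2 * 1
= 39916800


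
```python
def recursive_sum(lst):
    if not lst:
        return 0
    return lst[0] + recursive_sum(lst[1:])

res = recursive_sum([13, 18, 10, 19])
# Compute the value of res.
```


recursive_sum([13, 18, 10, 19])
= 13 + recursive_sum([18, 10, 19])
= 13 + 18 + recursive_sum([10, 19])
= 13 + 18 + 10 + recursive_sum([19])
= 13 + 18 + 10 + 19 + recursive_sum([])
= 13 + 18 + 10 + 19 + 0
= 60


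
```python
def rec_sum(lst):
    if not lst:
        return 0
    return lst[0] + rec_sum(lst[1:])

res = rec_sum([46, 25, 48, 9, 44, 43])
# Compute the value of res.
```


rec_sum([46, 25, 48, 9, 44, 43])
= 46 + rec_sum([25, 48, 9, 44, 43])
= 46 + 25 + rec_sum([48, 9, 44, 43])
= 46 + 25 + 48 + rec_sum([9, 44, 43])
= 46 + 25 + 48 + 9 + rec_sum([44, 43])
= 46 + 25 + 48 + 9 + 44 + rec_sum([43])
= 46 + 25 + 48 + 9 + 44 + 43 + rec_sum([])
= 46 + 25 + 48 + 9 + 44 + 43 + 0
= 215


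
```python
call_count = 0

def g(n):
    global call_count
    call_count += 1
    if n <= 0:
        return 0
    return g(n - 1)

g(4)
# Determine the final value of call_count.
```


g(4) calls g(3) calls ... calls g(0)
Total calls: 4 + 1 (for base case) = 5


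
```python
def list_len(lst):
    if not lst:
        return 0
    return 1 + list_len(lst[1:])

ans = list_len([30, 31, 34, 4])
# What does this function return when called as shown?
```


list_len([30, 31, 34, 4])
= 1 + list_len([31, 34, 4])
= 1 + 1 + list_len([34, 4])
= 1 + 1 + 1 + list_len([4])
= 1 + 1 + 1 + 1 + list_len([])
= 1 + 1 + 1 + 1 + 0
= 4


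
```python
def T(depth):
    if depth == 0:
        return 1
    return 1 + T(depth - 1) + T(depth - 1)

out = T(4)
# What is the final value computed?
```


T(4)
= 1 + T(3) + T(3)
= 1 + 2 * T(3)
T(k) = 2^(k+1) - 1
T(0) = 1
T(1) = 3
T(2) = 7
T(3) = 15
T(4) = 31
T(4) = 2^5 - 1 = 31


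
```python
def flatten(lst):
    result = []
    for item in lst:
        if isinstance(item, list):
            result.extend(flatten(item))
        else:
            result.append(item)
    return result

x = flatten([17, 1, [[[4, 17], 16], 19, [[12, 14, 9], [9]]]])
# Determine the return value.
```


flatten([17, 1, [[[4, 17], 16], 19, [[12, 14, 9], [9]]]])
Processing each element:
  17 is not a list -> append 17
  1 is not a list -> append 1
  [[[4, 17], 16], 19, [[12, 14, 9], [9]]] is a list -> flatten recursively -> [4, 17, 16, 19, 12, 14, 9, 9]
= [17, 1, 4, 17, 16, 19, 12, 14, 9, 9]


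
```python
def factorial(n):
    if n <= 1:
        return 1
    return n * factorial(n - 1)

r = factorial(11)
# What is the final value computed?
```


factorial(11)
= 11 * factorial(10)
= 11 * 10 * factorial(9)
= 11 * 10 * 9 * factorial(8)
= 11 * 10 * 9 * 8 * factorial(7)
= 11 * 10 * 9 * 8 * 7 * factorial(6)
= 11 * 10 * 9 * 8 * 7 * 6 * factorial(5)
= 11 * 10 * 9 * 8 * 7 * 6 * 5 * factorial(4)
= 11 * 10 * 9 * 8 * 7 * 6 * 5 * 4 * factorial(3)
= 11 * 10 * 9 * 8 * 7 * 6 * 5 * 4 * 3 * factorial(2)
= 11 * 10 * 9 * 8 * 7 * 6 * 5 * 4 * 3 * 2 * factorial(1)
= 11 * 10 * 9 * 8 * 7 * 6 * 5 * 4 * 3 * 2 * 1
= 39916800


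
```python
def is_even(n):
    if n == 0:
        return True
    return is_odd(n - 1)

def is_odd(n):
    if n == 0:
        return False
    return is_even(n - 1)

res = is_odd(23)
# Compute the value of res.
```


is_odd(23)
= is_even(22)
= is_odd(21)
= is_even(20)
= is_odd(19)
= is_even(18)
= is_odd(17)
= is_even(16)
= is_odd(15)
= is_even(14)
= is_odd(13)
= is_even(12)
= is_odd(11)
= is_even(10)
= is_odd(9)
= is_even(8)
= is_odd(7)
= is_even(6)
= is_odd(5)
= is_even(4)
= is_odd(3)
= is_even(2)
= is_odd(1)
= is_even(0)
n == 0: return True
= True


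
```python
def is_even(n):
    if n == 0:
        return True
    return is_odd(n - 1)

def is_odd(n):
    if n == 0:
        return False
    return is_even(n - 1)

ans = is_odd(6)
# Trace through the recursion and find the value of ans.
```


is_odd(6)
= is_even(5)
= is_odd(4)
= is_even(3)
= is_odd(2)
= is_even(1)
= is_odd(0)
n == 0: return False
= False


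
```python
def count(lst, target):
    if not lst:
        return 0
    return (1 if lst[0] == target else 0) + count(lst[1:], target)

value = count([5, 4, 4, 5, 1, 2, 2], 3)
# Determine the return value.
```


count([5, 4, 4, 5, 1, 2, 2], 3)
lst[0]=5 != 3: 0 + count([4, 4, 5, 1, 2, 2], 3)
lst[0]=4 != 3: 0 + count([4, 5, 1, 2, 2], 3)
lst[0]=4 != 3: 0 + count([5, 1, 2, 2], 3)
lst[0]=5 != 3: 0 + count([1, 2, 2], 3)
lst[0]=1 != 3: 0 + count([2, 2], 3)
lst[0]=2 != 3: 0 + count([2], 3)
lst[0]=2 != 3: 0 + count([], 3)
= 0


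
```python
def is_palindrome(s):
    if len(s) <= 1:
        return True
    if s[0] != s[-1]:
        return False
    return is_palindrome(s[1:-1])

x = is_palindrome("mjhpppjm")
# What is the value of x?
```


is_palindrome("mjhpppjm")
"mjhpppjm": s[0]='m' == s[-1]='m' -> is_palindrome("jhpppj")
"jhpppj": s[0]='j' == s[-1]='j' -> is_palindrome("hppp")
"hppp": s[0]='h' != s[-1]='p' -> False
= False


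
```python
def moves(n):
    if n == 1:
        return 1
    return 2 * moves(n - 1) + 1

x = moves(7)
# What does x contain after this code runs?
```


moves(7)
= 2 * moves(6) + 1
= 2 * (2 * moves(5) + 1) + 1
= 2 * (2 * (2 * moves(4) + 1) + 1) + 1
= 2 * (2 * (2 * (2 * moves(3) + 1) + 1) + 1) + 1
= 2 * (2 * (2 * (2 * (2 * moves(2) + 1) + 1) + 1) + 1) + 1
= 2 * (2 * (2 * (2 * (2 * (2 * moves(1) + 1) + 1) + 1) + 1) + 1) + 1
Now compute bottom-up:
moves(1) = 1
moves(2) = 2 * 1 + 1 = 3
moves(3) = 2 * 3 + 1 = 7
moves(4) = 2 * 7 + 1 = 15
moves(5) = 2 * 15 + 1 = 31
moves(6) = 2 * 31 + 1 = 63
moves(7) = 2 * 63 + 1 = 127
= 127


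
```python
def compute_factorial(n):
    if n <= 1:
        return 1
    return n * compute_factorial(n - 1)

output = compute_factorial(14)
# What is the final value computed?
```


compute_factorial(14)
= 14 * compute_factorial(13)
= 14 * 13 * compute_factorial(12)
= 14 * 13 * 12 * compute_factorial(11)
= 14 * 13 * 12 * 11 * compute_factorial(10)
= 14 * 13 * 12 * 11 * 10 * compute_factorial(9)
= 14 * 13 * 12 * 11 * 10 * 9 * compute_factorial(8)
= 14 * 13 * 12 * 11 * 10 * 9 * 8 * compute_factorial(7)
= 14 * 13 * 12 * 11 * 10 * 9 * 8 * 7 * compute_factorial(6)
= 14 * 13 * 12 * 11 * 10 * 9 * 8 * 7 * 6 * compute_factorial(5)
= 14 * 13 * 12 * 11 * 10 * 9 * 8 * 7 * 6 * 5 * compute_factorial(4)
= 14 * 13 * 12 * 11 * 10 * 9 * 8 * 7 * 6 * 5 * 4 * compute_factorial(3)
= 14 * 13 * 12 * 11 * 10 * 9 * 8 * 7 * 6 * 5 * 4 * 3 * compute_factorial(2)
= 14 * 13 * 12 * 11 * 10 * 9 * 8 * 7 * 6 * 5 * 4 * 3 * 2 * compute_factorial(1)
= 14 * 13 * 12 * 11 * 10 * 9 * 8 * 7 * 6 * 5 * 4 * 3 * 2 * 1
= 87178291200


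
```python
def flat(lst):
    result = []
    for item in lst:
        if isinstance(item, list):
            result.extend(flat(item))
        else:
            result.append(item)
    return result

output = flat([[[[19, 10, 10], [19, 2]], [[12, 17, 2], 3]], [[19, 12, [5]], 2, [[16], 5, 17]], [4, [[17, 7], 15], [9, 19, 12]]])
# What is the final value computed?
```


flat([[[[19, 10, 10], [19, 2]], [[12, 17, 2], 3]], [[19, 12, [5]], 2, [[16], 5, 17]], [4, [[17, 7], 15], [9, 19, 12]]])
Processing each element:
  [[[19, 10, 10], [19, 2]], [[12, 17, 2], 3]] is a list -> flat recursively -> [19, 10, 10, 19, 2, 12, 17, 2, 3]
  [[19, 12, [5]], 2, [[16], 5, 17]] is a list -> flat recursively -> [19, 12, 5, 2, 16, 5, 17]
  [4, [[17, 7], 15], [9, 19, 12]] is a list -> flat recursively -> [4, 17, 7, 15, 9, 19, 12]
= [19, 10, 10, 19, 2, 12, 17, 2, 3, 19, 12, 5, 2, 16, 5, 17, 4, 17, 7, 15, 9, 19, 12]


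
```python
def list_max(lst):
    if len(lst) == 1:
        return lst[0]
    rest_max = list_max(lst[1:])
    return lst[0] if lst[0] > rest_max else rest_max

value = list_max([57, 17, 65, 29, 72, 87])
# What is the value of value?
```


list_max([57, 17, 65, 29, 72, 87])
= compare 57 with list_max([17, 65, 29, 72, 87])
= compare 17 with list_max([65, 29, 72, 87])
= compare 65 with list_max([29, 72, 87])
= compare 29 with list_max([72, 87])
= compare 72 with list_max([87])
Base: list_max([87]) = 87
compare 72 with 87: max = 87
compare 29 with 87: max = 87
compare 65 with 87: max = 87
compare 17 with 87: max = 87
compare 57 with 87: max = 87
= 87


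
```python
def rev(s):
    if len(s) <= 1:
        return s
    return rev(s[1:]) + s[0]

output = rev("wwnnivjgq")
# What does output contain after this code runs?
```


rev("wwnnivjgq")
= rev("wnnivjgq") + "w"
= rev("nnivjgq") + "w" + "w"
= rev("nivjgq") + "n" + "w" + "w"
= rev("ivjgq") + "n" + "n" + "w" + "w"
= rev("vjgq") + "i" + "n" + "n" + "w" + "w"
= rev("jgq") + "v" + "i" + "n" + "n" + "w" + "w"
= rev("gq") + "j" + "v" + "i" + "n" + "n" + "w" + "w"
= rev("q") + "g" + "j" + "v" + "i" + "n" + "n" + "w" + "w"
= "q" + "g" + "j" + "v" + "i" + "n" + "n" + "w" + "w"
= "qgjvinnww"


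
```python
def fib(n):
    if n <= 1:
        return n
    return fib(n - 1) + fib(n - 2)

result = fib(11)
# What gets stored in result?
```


fib(11)
= fib(10) + fib(9)
= (fib(9) + fib(8)) + fib(9)
Computing bottom-up: fib(0)=0, fib(1)=1, fib(2)=1, fib(3)=2, fib(4)=3, fib(5)=5, fib(6)=8, fib(7)=13, fib(8)=21, fib(9)=34, fib(10)=55, fib(11)=89
= 89


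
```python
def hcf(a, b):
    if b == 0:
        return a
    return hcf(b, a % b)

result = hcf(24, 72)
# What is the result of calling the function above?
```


hcf(24, 72)
= hcf(72, 24 % 72) = hcf(72, 24)
= hcf(24, 72 % 24) = hcf(24, 0)
b == 0, return a = 24


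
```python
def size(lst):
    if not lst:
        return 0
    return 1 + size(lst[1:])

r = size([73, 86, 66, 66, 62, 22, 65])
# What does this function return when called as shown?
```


size([73, 86, 66, 66, 62, 22, 65])
= 1 + size([86, 66, 66, 62, 22, 65])
= 1 + 1 + size([66, 66, 62, 22, 65])
= 1 + 1 + 1 + size([66, 62, 22, 65])
= 1 + 1 + 1 + 1 + size([62, 22, 65])
= 1 + 1 + 1 + 1 + 1 + size([22, 65])
= 1 + 1 + 1 + 1 + 1 + 1 + size([65])
= 1 + 1 + 1 + 1 + 1 + 1 + 1 + size([])
= 1 + 1 + 1 + 1 + 1 + 1 + 1 + 0
= 7


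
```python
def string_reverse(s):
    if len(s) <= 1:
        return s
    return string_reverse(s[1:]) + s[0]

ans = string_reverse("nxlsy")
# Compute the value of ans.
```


string_reverse("nxlsy")
= string_reverse("xlsy") + "n"
= string_reverse("lsy") + "x" + "n"
= string_reverse("sy") + "l" + "x" + "n"
= string_reverse("y") + "s" + "l" + "x" + "n"
= "y" + "s" + "l" + "x" + "n"
= "yslxn"


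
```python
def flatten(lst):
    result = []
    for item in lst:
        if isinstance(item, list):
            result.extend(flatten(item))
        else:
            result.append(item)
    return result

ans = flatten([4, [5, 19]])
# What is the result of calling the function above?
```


flatten([4, [5, 19]])
Processing each element:
  4 is not a list -> append 4
  [5, 19] is a list -> flatten recursively -> [5, 19]
= [4, 5, 19]


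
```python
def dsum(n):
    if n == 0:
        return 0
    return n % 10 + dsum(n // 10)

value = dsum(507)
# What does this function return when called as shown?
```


dsum(507)
= 7 + dsum(50)
= 7 + 0 + dsum(5)
= 7 + 0 + 5 + dsum(0)
= 7 + 0 + 5 + 0
= 12


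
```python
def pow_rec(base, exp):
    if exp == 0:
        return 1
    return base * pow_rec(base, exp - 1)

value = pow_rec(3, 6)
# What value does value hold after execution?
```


pow_rec(3, 6)
= 3 * pow_rec(3, 5)
= 3 * 3 * pow_rec(3, 4)
= 3 * 3 * 3 * pow_rec(3, 3)
= 3 * 3 * 3 * 3 * pow_rec(3, 2)
= 3 * 3 * 3 * 3 * 3 * pow_rec(3, 1)
= 3 * 3 * 3 * 3 * 3 * 3 * pow_rec(3, 0)
= 3 * 3 * 3 * 3 * 3 * 3 * 1
= 729


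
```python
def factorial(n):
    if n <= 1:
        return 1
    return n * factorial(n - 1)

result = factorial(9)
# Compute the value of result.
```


factorial(9)
= 9 * factorial(8)
= 9 * 8 * factorial(7)
= 9 * 8 * 7 * factorial(6)
= 9 * 8 * 7 * 6 * factorial(5)
= 9 * 8 * 7 * 6 * 5 * factorial(4)
= 9 * 8 * 7 * 6 * 5 * 4 * factorial(3)
= 9 * 8 * 7 * 6 * 5 * 4 * 3 * factorial(2)
= 9 * 8 * 7 * 6 * 5 * 4 * 3 * 2 * factorial(1)
= 9 * 8 * 7 * 6 * 5 * 4 * 3 * 2 * 1
= 362880


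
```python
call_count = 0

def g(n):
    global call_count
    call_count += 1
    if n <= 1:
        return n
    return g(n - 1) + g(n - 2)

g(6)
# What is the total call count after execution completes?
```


g(6) calls g(5) and g(4); each non-base call branches into two more.
Let C(k) = total number of calls made by g(k), including the call to g(k) itself.
Base cases: C(0) = 1, C(1) = 1
Recurrence: C(k) = 1 + C(k-1) + C(k-2)
  C(2) = 1 + C(1) + C(0) = 1 + 1 + 1 = 3
  C(3) = 1 + C(2) + C(1) = 1 + 3 + 1 = 5
  C(4) = 1 + C(3) + C(2) = 1 + 5 + 3 = 9
  C(5) = 1 + C(4) + C(3) = 1 + 9 + 5 = 15
  C(6) = 1 + C(5) + C(4) = 1 + 15 + 9 = 25
Total calls = C(6) = 25


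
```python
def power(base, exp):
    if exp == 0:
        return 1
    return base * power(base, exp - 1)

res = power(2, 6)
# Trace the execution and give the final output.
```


power(2, 6)
= 2 * power(2, 5)
= 2 * 2 * power(2, 4)
= 2 * 2 * 2 * power(2, 3)
= 2 * 2 * 2 * 2 * power(2, 2)
= 2 * 2 * 2 * 2 * 2 * power(2, 1)
= 2 * 2 * 2 * 2 * 2 * 2 * power(2, 0)
= 2 * 2 * 2 * 2 * 2 * 2 * 1
= 64


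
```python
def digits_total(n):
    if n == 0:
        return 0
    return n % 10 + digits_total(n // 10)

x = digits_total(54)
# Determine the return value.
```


digits_total(54)
= 4 + digits_total(5)
= 4 + 5 + digits_total(0)
= 4 + 5 + 0
= 9


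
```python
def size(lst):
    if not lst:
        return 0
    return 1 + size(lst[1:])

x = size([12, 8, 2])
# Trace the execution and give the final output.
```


size([12, 8, 2])
= 1 + size([8, 2])
= 1 + 1 + size([2])
= 1 + 1 + 1 + size([])
= 1 + 1 + 1 + 0
= 3


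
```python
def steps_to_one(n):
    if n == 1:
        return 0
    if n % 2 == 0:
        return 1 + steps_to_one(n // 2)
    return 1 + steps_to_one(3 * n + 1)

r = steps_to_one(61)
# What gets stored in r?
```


steps_to_one(61)
61 is odd -> 3*61+1 = 184 -> steps_to_one(184)
184 is even -> steps_to_one(92)
92 is even -> steps_to_one(46)
46 is even -> steps_to_one(23)
23 is odd -> 3*23+1 = 70 -> steps_to_one(70)
70 is even -> steps_to_one(35)
35 is odd -> 3*35+1 = 106 -> steps_to_one(106)
106 is even -> steps_to_one(53)
53 is odd -> 3*53+1 = 160 -> steps_to_one(160)
160 is even -> steps_to_one(80)
80 is even -> steps_to_one(40)
40 is even -> steps_to_one(20)
20 is even -> steps_to_one(10)
10 is even -> steps_to_one(5)
5 is odd -> 3*5+1 = 16 -> steps_to_one(16)
16 is even -> steps_to_one(8)
8 is even -> steps_to_one(4)
4 is even -> steps_to_one(2)
2 is even -> steps_to_one(1)
Reached 1 after 19 steps
= 19


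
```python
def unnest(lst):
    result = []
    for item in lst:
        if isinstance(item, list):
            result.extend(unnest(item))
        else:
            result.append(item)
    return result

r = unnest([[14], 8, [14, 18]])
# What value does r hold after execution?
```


unnest([[14], 8, [14, 18]])
Processing each element:
  [14] is a list -> unnest recursively -> [14]
  8 is not a list -> append 8
  [14, 18] is a list -> unnest recursively -> [14, 18]
= [14, 8, 14, 18]


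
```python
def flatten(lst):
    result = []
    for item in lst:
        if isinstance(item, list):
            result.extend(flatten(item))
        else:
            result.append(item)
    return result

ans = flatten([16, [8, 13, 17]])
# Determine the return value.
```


flatten([16, [8, 13, 17]])
Processing each element:
  16 is not a list -> append 16
  [8, 13, 17] is a list -> flatten recursively -> [8, 13, 17]
= [16, 8, 13, 17]


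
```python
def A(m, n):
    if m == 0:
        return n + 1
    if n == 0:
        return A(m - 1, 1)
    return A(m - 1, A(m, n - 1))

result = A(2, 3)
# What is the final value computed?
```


A(2, 3)
= A(1, A(2, 2))
First compute A(2, 2) = 7
= A(1, 7)
= 9


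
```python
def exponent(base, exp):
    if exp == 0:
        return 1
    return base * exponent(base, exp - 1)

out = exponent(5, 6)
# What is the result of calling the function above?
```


exponent(5, 6)
= 5 * exponent(5, 5)
= 5 * 5 * exponent(5, 4)
= 5 * 5 * 5 * exponent(5, 3)
= 5 * 5 * 5 * 5 * exponent(5, 2)
= 5 * 5 * 5 * 5 * 5 * exponent(5, 1)
= 5 * 5 * 5 * 5 * 5 * 5 * exponent(5, 0)
= 5 * 5 * 5 * 5 * 5 * 5 * 1
= 15625


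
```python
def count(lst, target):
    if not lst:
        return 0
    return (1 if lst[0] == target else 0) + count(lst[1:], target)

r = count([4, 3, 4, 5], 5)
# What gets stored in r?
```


count([4, 3, 4, 5], 5)
lst[0]=4 != 5: 0 + count([3, 4, 5], 5)
lst[0]=3 != 5: 0 + count([4, 5], 5)
lst[0]=4 != 5: 0 + count([5], 5)
lst[0]=5 == 5: 1 + count([], 5)
= 1


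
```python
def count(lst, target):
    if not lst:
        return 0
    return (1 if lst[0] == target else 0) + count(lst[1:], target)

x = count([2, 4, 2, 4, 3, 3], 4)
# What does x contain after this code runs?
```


count([2, 4, 2, 4, 3, 3], 4)
lst[0]=2 != 4: 0 + count([4, 2, 4, 3, 3], 4)
lst[0]=4 == 4: 1 + count([2, 4, 3, 3], 4)
lst[0]=2 != 4: 0 + count([4, 3, 3], 4)
lst[0]=4 == 4: 1 + count([3, 3], 4)
lst[0]=3 != 4: 0 + count([3], 4)
lst[0]=3 != 4: 0 + count([], 4)
= 2


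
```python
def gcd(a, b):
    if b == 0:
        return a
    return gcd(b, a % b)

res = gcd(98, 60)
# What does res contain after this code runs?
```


gcd(98, 60)
= gcd(60, 98 % 60) = gcd(60, 38)
= gcd(38, 60 % 38) = gcd(38, 22)
= gcd(22, 38 % 22) = gcd(22, 16)
= gcd(16, 22 % 16) = gcd(16, 6)
= gcd(6, 16 % 6) = gcd(6, 4)
= gcd(4, 6 % 4) = gcd(4, 2)
= gcd(2, 4 % 2) = gcd(2, 0)
b == 0, return a = 2


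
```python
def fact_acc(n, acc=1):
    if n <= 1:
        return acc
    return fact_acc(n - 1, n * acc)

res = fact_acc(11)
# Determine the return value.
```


fact_acc(11, 1)
= fact_acc(10, 11 * 1) = fact_acc(10, 11)
= fact_acc(9, 10 * 11) = fact_acc(9, 110)
= fact_acc(8, 9 * 110) = fact_acc(8, 990)
= fact_acc(7, 8 * 990) = fact_acc(7, 7920)
= fact_acc(6, 7 * 7920) = fact_acc(6, 55440)
= fact_acc(5, 6 * 55440) = fact_acc(5, 332640)
= fact_acc(4, 5 * 332640) = fact_acc(4, 1663200)
= fact_acc(3, 4 * 1663200) = fact_acc(3, 6652800)
= fact_acc(2, 3 * 6652800) = fact_acc(2, 19958400)
= fact_acc(1, 2 * 19958400) = fact_acc(1, 39916800)
n <= 1, return acc = 39916800


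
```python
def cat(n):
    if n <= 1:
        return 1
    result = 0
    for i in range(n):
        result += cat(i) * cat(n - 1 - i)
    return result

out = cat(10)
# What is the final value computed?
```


cat(10)
= sum of cat(i) * cat(10-1-i) for i in 0..9
First compute sub-values bottom-up:
  cat(0) = 1, cat(1) = 1
  cat(2) = 1*1 + 1*1 = 2
  cat(3) = 1*2 + 1*1 + 2*1 = 5
  cat(4) = 1*5 + 1*2 + 2*1 + 5*1 = 14
  cat(5) = 1*14 + 1*5 + 2*2 + 5*1 + 14*1 = 42
  cat(6) = 1*42 + 1*14 + 2*5 + 5*2 + 14*1 + 42*1 = 132
  cat(7) = 1*132 + 1*42 + 2*14 + 5*5 + 14*2 + 42*1 + 132*1 = 429
  cat(8) = 1*429 + 1*132 + 2*42 + 5*14 + 14*5 + 42*2 + 132*1 + 429*1 = 1430
  cat(9) = 1*1430 + 1*429 + 2*132 + 5*42 + 14*14 + 42*5 + 132*2 + 429*1 + 1430*1 = 4862
Now cat(10):
  cat(0)*cat(9) = 1*4862 = 4862
  cat(1)*cat(8) = 1*1430 = 1430
  cat(2)*cat(7) = 2*429 = 858
  cat(3)*cat(6) = 5*132 = 660
  cat(4)*cat(5) = 14*42 = 588
  cat(5)*cat(4) = 42*14 = 588
  cat(6)*cat(3) = 132*5 = 660
  cat(7)*cat(2) = 429*2 = 858
  cat(8)*cat(1) = 1430*1 = 1430
  cat(9)*cat(0) = 4862*1 = 4862
= 4862 + 1430 + 858 + 660 + 588 + 588 + 660 + 858 + 1430 + 4862
= 16796


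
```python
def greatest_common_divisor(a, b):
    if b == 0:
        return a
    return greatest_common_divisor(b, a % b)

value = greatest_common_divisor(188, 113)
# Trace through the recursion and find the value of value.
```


greatest_common_divisor(188, 113)
= greatest_common_divisor(113, 188 % 113) = greatest_common_divisor(113, 75)
= greatest_common_divisor(75, 113 % 75) = greatest_common_divisor(75, 38)
= greatest_common_divisor(38, 75 % 38) = greatest_common_divisor(38, 37)
= greatest_common_divisor(37, 38 % 37) = greatest_common_divisor(37, 1)
= greatest_common_divisor(1, 37 % 1) = greatest_common_divisor(1, 0)
b == 0, return a = 1


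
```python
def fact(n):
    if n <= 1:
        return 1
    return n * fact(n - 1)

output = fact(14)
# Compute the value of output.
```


fact(14)
= 14 * fact(13)
= 14 * 13 * fact(12)
= 14 * 13 * 12 * fact(11)
= 14 * 13 * 12 * 11 * fact(10)
= 14 * 13 * 12 * 11 * 10 * fact(9)
= 14 * 13 * 12 * 11 * 10 * 9 * fact(8)
= 14 * 13 * 12 * 11 * 10 * 9 * 8 * fact(7)
= 14 * 13 * 12 * 11 * 10 * 9 * 8 * 7 * fact(6)
= 14 * 13 * 12 * 11 * 10 * 9 * 8 * 7 * 6 * fact(5)
= 14 * 13 * 12 * 11 * 10 * 9 * 8 * 7 * 6 * 5 * fact(4)
= 14 * 13 * 12 * 11 * 10 * 9 * 8 * 7 * 6 * 5 * 4 * fact(3)
= 14 * 13 * 12 * 11 * 10 * 9 * 8 * 7 * 6 * 5 * 4 * 3 * fact(2)
= 14 * 13 * 12 * 11 * 10 * 9 * 8 * 7 * 6 * 5 * 4 * 3 * 2 * fact(1)
= 14 * 13 * 12 * 11 * 10 * 9 * 8 * 7 * 6 * 5 * 4 * 3 * 2 * 1
= 87178291200


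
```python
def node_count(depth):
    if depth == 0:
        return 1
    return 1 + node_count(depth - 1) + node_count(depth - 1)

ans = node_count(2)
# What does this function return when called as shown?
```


node_count(2)
= 1 + node_count(1) + node_count(1)
= 1 + 2 * node_count(1)
node_count(k) = 2^(k+1) - 1
node_count(0) = 1
node_count(1) = 3
node_count(2) = 7
node_count(2) = 2^3 - 1 = 7


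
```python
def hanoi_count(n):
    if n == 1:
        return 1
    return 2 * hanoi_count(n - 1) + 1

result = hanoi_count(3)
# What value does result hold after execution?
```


hanoi_count(3)
= 2 * hanoi_count(2) + 1
= 2 * (2 * hanoi_count(1) + 1) + 1
Now compute bottom-up:
hanoi_count(1) = 1
hanoi_count(2) = 2 * 1 + 1 = 3
hanoi_count(3) = 2 * 3 + 1 = 7
= 7


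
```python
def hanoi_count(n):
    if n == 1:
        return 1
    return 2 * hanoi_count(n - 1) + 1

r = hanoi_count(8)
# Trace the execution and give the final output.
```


hanoi_count(8)
= 2 * hanoi_count(7) + 1
= 2 * (2 * hanoi_count(6) + 1) + 1
= 2 * (2 * (2 * hanoi_count(5) + 1) + 1) + 1
= 2 * (2 * (2 * (2 * hanoi_count(4) + 1) + 1) + 1) + 1
= 2 * (2 * (2 * (2 * (2 * hanoi_count(3) + 1) + 1) + 1) + 1) + 1
= 2 * (2 * (2 * (2 * (2 * (2 * hanoi_count(2) + 1) + 1) + 1) + 1) + 1) + 1
= 2 * (2 * (2 * (2 * (2 * (2 * (2 * hanoi_count(1) + 1) + 1) + 1) + 1) + 1) + 1) + 1
Now compute bottom-up:
hanoi_count(1) = 1
hanoi_count(2) = 2 * 1 + 1 = 3
hanoi_count(3) = 2 * 3 + 1 = 7
hanoi_count(4) = 2 * 7 + 1 = 15
hanoi_count(5) = 2 * 15 + 1 = 31
hanoi_count(6) = 2 * 31 + 1 = 63
hanoi_count(7) = 2 * 63 + 1 = 127
hanoi_count(8) = 2 * 127 + 1 = 255
= 255


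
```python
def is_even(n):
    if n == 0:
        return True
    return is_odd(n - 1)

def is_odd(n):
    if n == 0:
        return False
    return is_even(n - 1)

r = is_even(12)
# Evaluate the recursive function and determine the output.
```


is_even(12)
= is_odd(11)
= is_even(10)
= is_odd(9)
= is_even(8)
= is_odd(7)
= is_even(6)
= is_odd(5)
= is_even(4)
= is_odd(3)
= is_even(2)
= is_odd(1)
= is_even(0)
n == 0: return True
= True


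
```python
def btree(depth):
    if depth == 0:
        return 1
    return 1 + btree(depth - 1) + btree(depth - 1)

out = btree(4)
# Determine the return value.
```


btree(4)
= 1 + btree(3) + btree(3)
= 1 + 2 * btree(3)
btree(k) = 2^(k+1) - 1
btree(0) = 1
btree(1) = 3
btree(2) = 7
btree(3) = 15
btree(4) = 31
btree(4) = 2^5 - 1 = 31


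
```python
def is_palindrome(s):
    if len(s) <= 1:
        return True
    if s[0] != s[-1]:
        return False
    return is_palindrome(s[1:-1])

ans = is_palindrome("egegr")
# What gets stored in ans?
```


is_palindrome("egegr")
"egegr": s[0]='e' != s[-1]='r' -> False
= False


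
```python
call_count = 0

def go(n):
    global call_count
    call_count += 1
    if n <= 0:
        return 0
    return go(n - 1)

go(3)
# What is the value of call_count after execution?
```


go(3) calls go(2) calls ... calls go(0)
Total calls: 3 + 1 (for base case) = 4


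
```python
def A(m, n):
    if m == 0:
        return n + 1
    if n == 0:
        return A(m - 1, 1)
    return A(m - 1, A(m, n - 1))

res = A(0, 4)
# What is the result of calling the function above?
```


A(0, 4)
m == 0: return 4 + 1 = 5
= 5


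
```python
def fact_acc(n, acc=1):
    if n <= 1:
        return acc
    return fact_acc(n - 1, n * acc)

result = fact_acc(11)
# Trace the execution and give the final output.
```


fact_acc(11, 1)
= fact_acc(10, 11 * 1) = fact_acc(10, 11)
= fact_acc(9, 10 * 11) = fact_acc(9, 110)
= fact_acc(8, 9 * 110) = fact_acc(8, 990)
= fact_acc(7, 8 * 990) = fact_acc(7, 7920)
= fact_acc(6, 7 * 7920) = fact_acc(6, 55440)
= fact_acc(5, 6 * 55440) = fact_acc(5, 332640)
= fact_acc(4, 5 * 332640) = fact_acc(4, 1663200)
= fact_acc(3, 4 * 1663200) = fact_acc(3, 6652800)
= fact_acc(2, 3 * 6652800) = fact_acc(2, 19958400)
= fact_acc(1, 2 * 19958400) = fact_acc(1, 39916800)
n <= 1, return acc = 39916800


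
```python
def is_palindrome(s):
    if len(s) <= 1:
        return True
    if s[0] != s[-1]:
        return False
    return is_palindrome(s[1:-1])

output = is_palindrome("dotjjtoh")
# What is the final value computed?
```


is_palindrome("dotjjtoh")
"dotjjtoh": s[0]='d' != s[-1]='h' -> False
= False


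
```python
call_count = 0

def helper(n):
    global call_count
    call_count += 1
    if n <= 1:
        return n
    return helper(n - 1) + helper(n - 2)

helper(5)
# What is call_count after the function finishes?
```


helper(5) calls helper(4) and helper(3); each non-base call branches into two more.
Let C(k) = total number of calls made by helper(k), including the call to helper(k) itself.
Base cases: C(0) = 1, C(1) = 1
Recurrence: C(k) = 1 + C(k-1) + C(k-2)
  C(2) = 1 + C(1) + C(0) = 1 + 1 + 1 = 3
  C(3) = 1 + C(2) + C(1) = 1 + 3 + 1 = 5
  C(4) = 1 + C(3) + C(2) = 1 + 5 + 3 = 9
  C(5) = 1 + C(4) + C(3) = 1 + 9 + 5 = 15
Total calls = C(5) = 15


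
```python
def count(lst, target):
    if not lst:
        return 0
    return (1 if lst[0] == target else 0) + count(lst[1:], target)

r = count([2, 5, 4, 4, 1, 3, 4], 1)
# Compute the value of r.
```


count([2, 5, 4, 4, 1, 3, 4], 1)
lst[0]=2 != 1: 0 + count([5, 4, 4, 1, 3, 4], 1)
lst[0]=5 != 1: 0 + count([4, 4, 1, 3, 4], 1)
lst[0]=4 != 1: 0 + count([4, 1, 3, 4], 1)
lst[0]=4 != 1: 0 + count([1, 3, 4], 1)
lst[0]=1 == 1: 1 + count([3, 4], 1)
lst[0]=3 != 1: 0 + count([4], 1)
lst[0]=4 != 1: 0 + count([], 1)
= 1


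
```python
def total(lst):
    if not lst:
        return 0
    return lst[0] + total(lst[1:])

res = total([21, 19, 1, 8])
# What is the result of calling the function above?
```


total([21, 19, 1, 8])
= 21 + total([19, 1, 8])
= 21 + 19 + total([1, 8])
= 21 + 19 + 1 + total([8])
= 21 + 19 + 1 + 8 + total([])
= 21 + 19 + 1 + 8 + 0
= 49


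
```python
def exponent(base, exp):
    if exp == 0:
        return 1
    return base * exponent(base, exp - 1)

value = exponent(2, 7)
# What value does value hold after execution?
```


exponent(2, 7)
= 2 * exponent(2, 6)
= 2 * 2 * exponent(2, 5)
= 2 * 2 * 2 * exponent(2, 4)
= 2 * 2 * 2 * 2 * exponent(2, 3)
= 2 * 2 * 2 * 2 * 2 * exponent(2, 2)
= 2 * 2 * 2 * 2 * 2 * 2 * exponent(2, 1)
= 2 * 2 * 2 * 2 * 2 * 2 * 2 * exponent(2, 0)
= 2 * 2 * 2 * 2 * 2 * 2 * 2 * 1
= 128


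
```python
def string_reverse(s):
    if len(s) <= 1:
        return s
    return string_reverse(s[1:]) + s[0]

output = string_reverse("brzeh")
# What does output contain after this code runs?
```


string_reverse("brzeh")
= string_reverse("rzeh") + "b"
= string_reverse("zeh") + "r" + "b"
= string_reverse("eh") + "z" + "r" + "b"
= string_reverse("h") + "e" + "z" + "r" + "b"
= "h" + "e" + "z" + "r" + "b"
= "hezrb"


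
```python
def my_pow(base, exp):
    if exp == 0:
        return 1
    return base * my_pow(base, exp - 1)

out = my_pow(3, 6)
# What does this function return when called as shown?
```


my_pow(3, 6)
= 3 * my_pow(3, 5)
= 3 * 3 * my_pow(3, 4)
= 3 * 3 * 3 * my_pow(3, 3)
= 3 * 3 * 3 * 3 * my_pow(3, 2)
= 3 * 3 * 3 * 3 * 3 * my_pow(3, 1)
= 3 * 3 * 3 * 3 * 3 * 3 * my_pow(3, 0)
= 3 * 3 * 3 * 3 * 3 * 3 * 1
= 729


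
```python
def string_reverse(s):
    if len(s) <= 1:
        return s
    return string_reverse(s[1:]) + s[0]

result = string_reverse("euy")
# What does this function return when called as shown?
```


string_reverse("euy")
= string_reverse("uy") + "e"
= string_reverse("y") + "u" + "e"
= "y" + "u" + "e"
= "yue"


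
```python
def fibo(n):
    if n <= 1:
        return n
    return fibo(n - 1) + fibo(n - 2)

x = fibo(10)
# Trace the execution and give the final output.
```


fibo(10)
= fibo(9) + fibo(8)
= (fibo(8) + fibo(7)) + fibo(8)
Computing bottom-up: fibo(0)=0, fibo(1)=1, fibo(2)=1, fibo(3)=2, fibo(4)=3, fibo(5)=5, fibo(6)=8, fibo(7)=13, fibo(8)=21, fibo(9)=34, fibo(10)=55
= 55


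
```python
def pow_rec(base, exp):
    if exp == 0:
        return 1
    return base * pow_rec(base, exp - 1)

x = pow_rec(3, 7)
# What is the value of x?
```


pow_rec(3, 7)
= 3 * pow_rec(3, 6)
= 3 * 3 * pow_rec(3, 5)
= 3 * 3 * 3 * pow_rec(3, 4)
= 3 * 3 * 3 * 3 * pow_rec(3, 3)
= 3 * 3 * 3 * 3 * 3 * pow_rec(3, 2)
= 3 * 3 * 3 * 3 * 3 * 3 * pow_rec(3, 1)
= 3 * 3 * 3 * 3 * 3 * 3 * 3 * pow_rec(3, 0)
= 3 * 3 * 3 * 3 * 3 * 3 * 3 * 1
= 2187


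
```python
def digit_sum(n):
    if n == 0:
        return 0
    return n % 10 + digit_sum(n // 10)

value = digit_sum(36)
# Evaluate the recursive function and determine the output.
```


digit_sum(36)
= 6 + digit_sum(3)
= 6 + 3 + digit_sum(0)
= 6 + 3 + 0
= 9


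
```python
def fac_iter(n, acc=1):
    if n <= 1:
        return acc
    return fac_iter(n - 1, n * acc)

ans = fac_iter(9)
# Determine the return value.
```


fac_iter(9, 1)
= fac_iter(8, 9 * 1) = fac_iter(8, 9)
= fac_iter(7, 8 * 9) = fac_iter(7, 72)
= fac_iter(6, 7 * 72) = fac_iter(6, 504)
= fac_iter(5, 6 * 504) = fac_iter(5, 3024)
= fac_iter(4, 5 * 3024) = fac_iter(4, 15120)
= fac_iter(3, 4 * 15120) = fac_iter(3, 60480)
= fac_iter(2, 3 * 60480) = fac_iter(2, 181440)
= fac_iter(1, 2 * 181440) = fac_iter(1, 362880)
n <= 1, return acc = 362880


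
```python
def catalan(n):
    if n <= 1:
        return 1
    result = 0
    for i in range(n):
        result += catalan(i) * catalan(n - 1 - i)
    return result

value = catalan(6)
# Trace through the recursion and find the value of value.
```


catalan(6)
= sum of catalan(i) * catalan(6-1-i) for i in 0..5
First compute sub-values bottom-up:
  catalan(0) = 1, catalan(1) = 1
  catalan(2) = 1*1 + 1*1 = 2
  catalan(3) = 1*2 + 1*1 + 2*1 = 5
  catalan(4) = 1*5 + 1*2 + 2*1 + 5*1 = 14
  catalan(5) = 1*14 + 1*5 + 2*2 + 5*1 + 14*1 = 42
Now catalan(6):
  catalan(0)*catalan(5) = 1*42 = 42
  catalan(1)*catalan(4) = 1*14 = 14
  catalan(2)*catalan(3) = 2*5 = 10
  catalan(3)*catalan(2) = 5*2 = 10
  catalan(4)*catalan(1) = 14*1 = 14
  catalan(5)*catalan(0) = 42*1 = 42
= 42 + 14 + 10 + 10 + 14 + 42
= 132


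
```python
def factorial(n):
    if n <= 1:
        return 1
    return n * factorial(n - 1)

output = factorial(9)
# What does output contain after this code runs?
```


factorial(9)
= 9 * factorial(8)
= 9 * 8 * factorial(7)
= 9 * 8 * 7 * factorial(6)
= 9 * 8 * 7 * 6 * factorial(5)
= 9 * 8 * 7 * 6 * 5 * factorial(4)
= 9 * 8 * 7 * 6 * 5 * 4 * factorial(3)
= 9 * 8 * 7 * 6 * 5 * 4 * 3 * factorial(2)
= 9 * 8 * 7 * 6 * 5 * 4 * 3 * 2 * factorial(1)
= 9 * 8 * 7 * 6 * 5 * 4 * 3 * 2 * 1
= 362880


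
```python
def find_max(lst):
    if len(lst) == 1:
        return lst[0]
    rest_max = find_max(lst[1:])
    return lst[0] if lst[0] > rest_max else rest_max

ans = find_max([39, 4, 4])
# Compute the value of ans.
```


find_max([39, 4, 4])
= compare 39 with find_max([4, 4])
= compare 4 with find_max([4])
Base: find_max([4]) = 4
compare 4 with 4: max = 4
compare 39 with 4: max = 39
= 39


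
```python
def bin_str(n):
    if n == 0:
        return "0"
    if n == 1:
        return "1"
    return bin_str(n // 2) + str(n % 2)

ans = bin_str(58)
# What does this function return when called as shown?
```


bin_str(58)
= bin_str(29) + "0"
= bin_str(14) + "1" + "0"
= bin_str(7) + "0" + "1" + "0"
= bin_str(3) + "1" + "0" + "1" + "0"
= bin_str(1) + "1" + "1" + "0" + "1" + "0"
= "1" + "1" + "1" + "0" + "1" + "0"
= "111010"


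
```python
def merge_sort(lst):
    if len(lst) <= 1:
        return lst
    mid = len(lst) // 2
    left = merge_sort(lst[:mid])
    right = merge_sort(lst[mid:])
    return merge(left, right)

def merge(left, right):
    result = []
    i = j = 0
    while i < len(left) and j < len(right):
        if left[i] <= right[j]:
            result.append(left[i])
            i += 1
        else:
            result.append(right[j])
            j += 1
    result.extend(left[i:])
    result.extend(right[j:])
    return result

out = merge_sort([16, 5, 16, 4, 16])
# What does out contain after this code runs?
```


merge_sort([16, 5, 16, 4, 16])
Split into [16, 5] and [16, 4, 16]
Left sorted: [5, 16]
Right sorted: [4, 16, 16]
Merge [5, 16] and [4, 16, 16]
= [4, 5, 16, 16, 16]


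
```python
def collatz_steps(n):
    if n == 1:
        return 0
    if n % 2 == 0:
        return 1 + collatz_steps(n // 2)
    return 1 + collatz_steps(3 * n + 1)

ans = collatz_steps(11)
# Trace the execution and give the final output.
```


collatz_steps(11)
11 is odd -> 3*11+1 = 34 -> collatz_steps(34)
34 is even -> collatz_steps(17)
17 is odd -> 3*17+1 = 52 -> collatz_steps(52)
52 is even -> collatz_steps(26)
26 is even -> collatz_steps(13)
13 is odd -> 3*13+1 = 40 -> collatz_steps(40)
40 is even -> collatz_steps(20)
20 is even -> collatz_steps(10)
10 is even -> collatz_steps(5)
5 is odd -> 3*5+1 = 16 -> collatz_steps(16)
16 is even -> collatz_steps(8)
8 is even -> collatz_steps(4)
4 is even -> collatz_steps(2)
2 is even -> collatz_steps(1)
Reached 1 after 14 steps
= 14


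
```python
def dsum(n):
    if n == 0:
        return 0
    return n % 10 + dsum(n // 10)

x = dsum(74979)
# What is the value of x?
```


dsum(74979)
= 9 + dsum(7497)
= 9 + 7 + dsum(749)
= 9 + 7 + 9 + dsum(74)
= 9 + 7 + 9 + 4 + dsum(7)
= 9 + 7 + 9 + 4 + 7 + dsum(0)
= 9 + 7 + 9 + 4 + 7 + 0
= 36


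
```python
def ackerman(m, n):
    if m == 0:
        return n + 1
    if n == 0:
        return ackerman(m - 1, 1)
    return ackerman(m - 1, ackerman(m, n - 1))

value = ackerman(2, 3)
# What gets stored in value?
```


ackerman(2, 3)
= ackerman(1, ackerman(2, 2))
First compute ackerman(2, 2) = 7
= ackerman(1, 7)
= 9


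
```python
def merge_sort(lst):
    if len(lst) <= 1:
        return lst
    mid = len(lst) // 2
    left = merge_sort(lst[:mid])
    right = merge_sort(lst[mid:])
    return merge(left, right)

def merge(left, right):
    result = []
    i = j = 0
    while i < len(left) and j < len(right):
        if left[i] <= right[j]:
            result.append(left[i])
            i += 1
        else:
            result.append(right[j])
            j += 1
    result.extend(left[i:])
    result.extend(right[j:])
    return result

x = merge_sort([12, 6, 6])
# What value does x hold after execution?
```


merge_sort([12, 6, 6])
Split into [12] and [6, 6]
Left sorted: [12]
Right sorted: [6, 6]
Merge [12] and [6, 6]
= [6, 6, 12]


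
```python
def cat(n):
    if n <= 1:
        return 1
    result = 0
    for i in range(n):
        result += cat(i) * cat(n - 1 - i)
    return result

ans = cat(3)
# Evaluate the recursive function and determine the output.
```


cat(3)
= sum of cat(i) * cat(3-1-i) for i in 0..2
First compute sub-values bottom-up:
  cat(0) = 1, cat(1) = 1
  cat(2) = 1*1 + 1*1 = 2
Now cat(3):
  cat(0)*cat(2) = 1*2 = 2
  cat(1)*cat(1) = 1*1 = 1
  cat(2)*cat(0) = 2*1 = 2
= 2 + 1 + 2
= 5


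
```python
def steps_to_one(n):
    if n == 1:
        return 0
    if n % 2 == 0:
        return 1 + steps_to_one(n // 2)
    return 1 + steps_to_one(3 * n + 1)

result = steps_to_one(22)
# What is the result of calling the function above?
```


steps_to_one(22)
22 is even -> steps_to_one(11)
11 is odd -> 3*11+1 = 34 -> steps_to_one(34)
34 is even -> steps_to_one(17)
17 is odd -> 3*17+1 = 52 -> steps_to_one(52)
52 is even -> steps_to_one(26)
26 is even -> steps_to_one(13)
13 is odd -> 3*13+1 = 40 -> steps_to_one(40)
40 is even -> steps_to_one(20)
20 is even -> steps_to_one(10)
10 is even -> steps_to_one(5)
5 is odd -> 3*5+1 = 16 -> steps_to_one(16)
16 is even -> steps_to_one(8)
8 is even -> steps_to_one(4)
4 is even -> steps_to_one(2)
2 is even -> steps_to_one(1)
Reached 1 after 15 steps
= 15


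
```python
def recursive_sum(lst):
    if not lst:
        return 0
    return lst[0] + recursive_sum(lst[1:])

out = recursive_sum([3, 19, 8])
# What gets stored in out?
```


recursive_sum([3, 19, 8])
= 3 + recursive_sum([19, 8])
= 3 + 19 + recursive_sum([8])
= 3 + 19 + 8 + recursive_sum([])
= 3 + 19 + 8 + 0
= 30


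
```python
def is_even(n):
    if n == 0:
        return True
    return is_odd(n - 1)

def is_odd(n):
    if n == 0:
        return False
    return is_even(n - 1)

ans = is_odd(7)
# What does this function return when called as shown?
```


is_odd(7)
= is_even(6)
= is_odd(5)
= is_even(4)
= is_odd(3)
= is_even(2)
= is_odd(1)
= is_even(0)
n == 0: return True
= True
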